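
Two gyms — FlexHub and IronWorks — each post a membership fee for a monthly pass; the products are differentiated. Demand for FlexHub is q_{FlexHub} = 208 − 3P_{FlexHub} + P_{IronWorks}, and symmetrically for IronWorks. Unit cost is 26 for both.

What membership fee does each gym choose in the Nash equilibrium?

57.2

FlexHub's profit: π = (P_{FlexHub} − 26)(208 − 3P_{FlexHub} + P_{IronWorks}).
∂π/∂P_{FlexHub} = 286 − 6P_{FlexHub} + P_{IronWorks} = 0 ⇒ P_{FlexHub} = 143/3 + (1/6)P_{IronWorks}.
The game is symmetric, so in equilibrium P_{IronWorks} = P_{FlexHub}: the reaction function gives (5/6)P_{FlexHub} = 143/3, hence P_{FlexHub} = 57.2.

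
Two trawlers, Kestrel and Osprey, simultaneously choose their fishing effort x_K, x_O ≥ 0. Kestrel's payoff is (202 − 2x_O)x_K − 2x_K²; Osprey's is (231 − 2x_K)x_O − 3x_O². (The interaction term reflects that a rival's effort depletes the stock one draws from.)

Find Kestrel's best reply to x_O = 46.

27.5

Expanding Kestrel's payoff: 202x_K − 2x_Ox_K − 2x_K².
∂π/∂x_K = 202 − 2x_O − 4x_K = 0, so x_K = 50.5 − 0.5x_O.
At x_O = 46: x_K = 50.5 − 0.5·46 = 27.5.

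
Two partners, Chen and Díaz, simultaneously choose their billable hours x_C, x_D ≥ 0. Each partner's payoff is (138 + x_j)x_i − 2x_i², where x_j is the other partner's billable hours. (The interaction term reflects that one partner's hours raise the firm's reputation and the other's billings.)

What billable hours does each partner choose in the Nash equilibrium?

Chen's payoff is (138 + x_D)x_C − 2x_C².
∂π/∂x_C = 138 + x_D − 4x_C = 0, so x_C = 34.5 + 0.25x_D.
Setting x_C = x_D in the reaction function: x_C = 34.5 + 0.25x_C, so x_C = 34.5 / 0.75 = 46.

46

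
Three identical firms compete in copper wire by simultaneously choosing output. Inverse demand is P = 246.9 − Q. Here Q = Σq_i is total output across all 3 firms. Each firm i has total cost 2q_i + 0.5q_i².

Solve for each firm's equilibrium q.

A representative firm's profit is π_i = q_i(246.9 − Q) − 2q_i − 0.5q_i², with Q = q_i + Σ_{j≠i} q_j.
First-order condition: 244.9 − 3q_i − Σ_{j≠i} q_j = 0.
Imposing symmetry (q_j = q for all j) turns Σ_{j≠i} q_j into 2q, so 244.9 = 5q and q = 48.98.

48.98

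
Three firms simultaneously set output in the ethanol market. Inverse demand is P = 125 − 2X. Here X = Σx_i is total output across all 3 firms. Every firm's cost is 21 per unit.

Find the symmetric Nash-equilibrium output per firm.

13

A representative firm's profit is π_i = x_i(125 − 2X) − 21x_i, with X = x_i + Σ_{j≠i} x_j.
First-order condition: 104 − 4x_i − 2Σ_{j≠i} x_j = 0.
Imposing symmetry (x_j = x for all j) turns Σ_{j≠i} x_j into 2x, so 104 = 8x and x = 13.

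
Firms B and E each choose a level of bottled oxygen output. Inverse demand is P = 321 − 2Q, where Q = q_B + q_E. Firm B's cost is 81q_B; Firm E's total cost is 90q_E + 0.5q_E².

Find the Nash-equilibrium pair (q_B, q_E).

46.125, 27.75

Firm B's profit: π = q_B(321 − 2(q_B + q_E)) − 81q_B.
∂π/∂q_B = 240 − 4q_B − 2q_E = 0, so q_B = 60 − 0.5q_E.
For E: ∂π/∂q_E = 231 − 5q_E − 2q_B = 0 ⇒ q_E = 46.2 − 0.4q_B.
Plugging q_E into B's best response: q_B = 60 − 0.5(46.2 − 0.4q_B) ⇒ 0.8q_B = 36.9, so q_B = 46.125.
Then q_E = 46.2 − 0.4·46.125 = 27.75.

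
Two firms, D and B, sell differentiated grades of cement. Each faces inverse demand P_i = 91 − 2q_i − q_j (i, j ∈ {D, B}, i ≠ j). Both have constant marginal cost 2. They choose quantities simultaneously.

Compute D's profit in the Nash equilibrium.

Firm D's profit: π = q_D(91 − 2q_D − q_B) − 2q_D.
∂π/∂q_D = 89 − 4q_D − q_B = 0 ⇒ q_D = 22.25 − 0.25q_B.
By symmetry q_B = q_D; substituting into the reaction function, 1.25q_D = 22.25 and q_D = 17.8.
P_D = 91 − 2·17.8 − 17.8 = 37.6.
Profit = (37.6 − 2)·17.8 = 633.68.

633.68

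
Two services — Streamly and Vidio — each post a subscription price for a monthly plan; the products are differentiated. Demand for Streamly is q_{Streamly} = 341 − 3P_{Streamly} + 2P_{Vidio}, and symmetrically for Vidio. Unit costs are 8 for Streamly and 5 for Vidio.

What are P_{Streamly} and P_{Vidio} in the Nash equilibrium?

90.6875, 89.5625

Streamly's profit: π = (P_{Streamly} − 8)(341 − 3P_{Streamly} + 2P_{Vidio}).
∂π/∂P_{Streamly} = 365 − 6P_{Streamly} + 2P_{Vidio} = 0 ⇒ P_{Streamly} = 365/6 + (1/3)P_{Vidio}.
Similarly P_{Vidio} = 178/3 + (1/3)P_{Streamly}.
Substituting the second reaction function into the first: P_{Streamly} = 365/6 + (1/3)(178/3 + (1/3)P_{Streamly}), which gives (8/9)P_{Streamly} = 1451/18 ⇒ P_{Streamly} = 90.6875.
Then P_{Vidio} = 178/3 + (1/3)·90.6875 = 89.5625.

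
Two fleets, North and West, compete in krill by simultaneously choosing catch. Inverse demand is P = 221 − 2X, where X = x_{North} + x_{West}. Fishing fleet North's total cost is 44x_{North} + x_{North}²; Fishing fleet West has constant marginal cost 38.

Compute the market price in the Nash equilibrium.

112.4

Fishing fleet North's profit: π = x_{North}(221 − 2(x_{North} + x_{West})) − 44x_{North} − x_{North}².
∂π/∂x_{North} = 177 − 6x_{North} − 2x_{West} = 0, so x_{North} = 29.5 − (1/3)x_{West}.
For West: ∂π/∂x_{West} = 183 − 4x_{West} − 2x_{North} = 0 ⇒ x_{West} = 45.75 − 0.5x_{North}.
Substituting the second reaction function into the first: x_{North} = 29.5 − (1/3)(45.75 − 0.5x_{North}), which gives (5/6)x_{North} = 14.25 ⇒ x_{North} = 17.1.
Then x_{West} = 45.75 − 0.5·17.1 = 37.2.
Equilibrium price: P = 221 − 2·54.3 = 112.4.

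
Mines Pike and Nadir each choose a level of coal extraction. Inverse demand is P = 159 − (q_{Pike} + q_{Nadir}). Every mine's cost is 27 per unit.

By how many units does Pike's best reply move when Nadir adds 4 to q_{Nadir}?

-2

Mine Pike's profit: π = q_{Pike}(159 − (q_{Pike} + q_{Nadir})) − 27q_{Pike}.
∂π/∂q_{Pike} = 132 − 2q_{Pike} − q_{Nadir} = 0, so q_{Pike} = 66 − 0.5q_{Nadir}.
The reaction-function slope is −0.5, so a 4-unit rise in q_{Nadir} moves q_{Pike} by −0.5 × 4 = −2. Pike's best response falls — the actions are strategic substitutes.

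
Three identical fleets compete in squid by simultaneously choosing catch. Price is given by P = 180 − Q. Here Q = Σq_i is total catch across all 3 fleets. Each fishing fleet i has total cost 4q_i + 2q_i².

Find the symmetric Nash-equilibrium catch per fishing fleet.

22

A representative fishing fleet's profit is π_i = q_i(180 − Q) − 4q_i − 2q_i², with Q = q_i + Σ_{j≠i} q_j.
First-order condition: 176 − 6q_i − Σ_{j≠i} q_j = 0.
Imposing symmetry (q_j = q for all j) turns Σ_{j≠i} q_j into 2q, so 176 = 8q and q = 22.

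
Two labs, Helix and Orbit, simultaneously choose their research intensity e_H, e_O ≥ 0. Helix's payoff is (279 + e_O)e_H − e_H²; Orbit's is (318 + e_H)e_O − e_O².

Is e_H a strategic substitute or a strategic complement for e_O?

strategic complements

Expanding Helix's payoff: 279e_H + e_Oe_H − e_H².
∂π/∂e_H = 279 + e_O − 2e_H = 0, so e_H = 139.5 + 0.5e_O.
The best-response slope de_H/de_O = 0.5 > 0: the reaction function is upward-sloping, so the choices are strategic complements.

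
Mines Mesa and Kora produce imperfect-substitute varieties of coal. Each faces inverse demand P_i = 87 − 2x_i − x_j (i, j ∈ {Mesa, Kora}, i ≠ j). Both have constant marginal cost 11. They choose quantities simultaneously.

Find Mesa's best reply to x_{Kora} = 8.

Mine Mesa's profit: π = x_{Mesa}(87 − 2x_{Mesa} − x_{Kora}) − 11x_{Mesa}.
∂π/∂x_{Mesa} = 76 − 4x_{Mesa} − x_{Kora} = 0 ⇒ x_{Mesa} = 19 − 0.25x_{Kora}.
At x_{Kora} = 8: x_{Mesa} = 19 − 0.25·8 = 17.

17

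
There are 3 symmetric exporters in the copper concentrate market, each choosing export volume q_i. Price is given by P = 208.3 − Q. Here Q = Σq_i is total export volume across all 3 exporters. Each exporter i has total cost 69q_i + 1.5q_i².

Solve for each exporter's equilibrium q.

19.9

A representative exporter's profit is π_i = q_i(208.3 − Q) − 69q_i − 1.5q_i², with Q = q_i + Σ_{j≠i} q_j.
First-order condition: 139.3 − 5q_i − Σ_{j≠i} q_j = 0.
With identical exporters, set every q_j = q: then 139.3 − 5q − 2q = 0, i.e. q = 139.3/7 = 19.9.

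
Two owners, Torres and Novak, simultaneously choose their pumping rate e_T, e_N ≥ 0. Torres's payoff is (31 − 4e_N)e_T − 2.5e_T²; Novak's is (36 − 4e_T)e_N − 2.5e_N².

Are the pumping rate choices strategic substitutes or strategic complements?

strategic substitutes

Expanding Torres's payoff: 31e_T − 4e_Ne_T − 2.5e_T².
∂π/∂e_T = 31 − 4e_N − 5e_T = 0, so e_T = 6.2 − 0.8e_N.
The best-response slope de_T/de_N = −0.8 < 0: the reaction function is downward-sloping, so the choices are strategic substitutes.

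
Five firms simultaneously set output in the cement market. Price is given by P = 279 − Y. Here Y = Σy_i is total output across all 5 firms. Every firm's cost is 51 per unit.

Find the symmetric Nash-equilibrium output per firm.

A representative firm's profit is π_i = y_i(279 − Y) − 51y_i, with Y = y_i + Σ_{j≠i} y_j.
First-order condition: 228 − 2y_i − Σ_{j≠i} y_j = 0.
With identical firms, set every y_j = y: then 228 − 2y − 4y = 0, i.e. y = 228/6 = 38.

38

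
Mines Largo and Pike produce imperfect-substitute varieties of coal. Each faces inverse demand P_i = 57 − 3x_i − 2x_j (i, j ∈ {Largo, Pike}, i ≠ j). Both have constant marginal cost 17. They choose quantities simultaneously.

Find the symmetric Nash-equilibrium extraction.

Mine Largo's profit: π = x_{Largo}(57 − 3x_{Largo} − 2x_{Pike}) − 17x_{Largo}.
∂π/∂x_{Largo} = 40 − 6x_{Largo} − 2x_{Pike} = 0 ⇒ x_{Largo} = 20/3 − (1/3)x_{Pike}.
Setting x_{Largo} = x_{Pike} in the reaction function: x_{Largo} = 20/3 − (1/3)x_{Largo}, so x_{Largo} = (20/3) / (4/3) = 5.

5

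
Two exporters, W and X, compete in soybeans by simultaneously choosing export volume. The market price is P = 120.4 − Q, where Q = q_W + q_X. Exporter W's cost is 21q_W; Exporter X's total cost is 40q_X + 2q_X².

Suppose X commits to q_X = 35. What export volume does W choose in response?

32.2

Exporter W's profit: π = q_W(120.4 − (q_W + q_X)) − 21q_W.
∂π/∂q_W = 99.4 − 2q_W − q_X = 0, so q_W = 49.7 − 0.5q_X.
At q_X = 35: q_W = 49.7 − 0.5·35 = 32.2.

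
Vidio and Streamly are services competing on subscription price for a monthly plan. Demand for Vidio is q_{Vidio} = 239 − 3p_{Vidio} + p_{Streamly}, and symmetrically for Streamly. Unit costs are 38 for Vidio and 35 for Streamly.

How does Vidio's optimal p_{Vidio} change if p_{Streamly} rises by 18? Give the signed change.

Vidio's profit: π = (p_{Vidio} − 38)(239 − 3p_{Vidio} + p_{Streamly}).
∂π/∂p_{Vidio} = 353 − 6p_{Vidio} + p_{Streamly} = 0 ⇒ p_{Vidio} = 353/6 + (1/6)p_{Streamly}.
The reaction-function slope is 1/6, so an 18-unit rise in p_{Streamly} moves p_{Vidio} by 1/6 × 18 = 3. Vidio's best response rises — the actions are strategic complements.

3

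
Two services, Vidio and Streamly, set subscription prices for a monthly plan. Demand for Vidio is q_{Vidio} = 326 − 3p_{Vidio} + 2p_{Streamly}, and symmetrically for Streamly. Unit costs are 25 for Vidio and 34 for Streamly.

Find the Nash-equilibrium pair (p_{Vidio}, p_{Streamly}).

Vidio's profit: π = (p_{Vidio} − 25)(326 − 3p_{Vidio} + 2p_{Streamly}).
∂π/∂p_{Vidio} = 401 − 6p_{Vidio} + 2p_{Streamly} = 0 ⇒ p_{Vidio} = 401/6 + (1/3)p_{Streamly}.
Similarly p_{Streamly} = 214/3 + (1/3)p_{Vidio}.
Plugging p_{Streamly} into Vidio's best response: p_{Vidio} = 401/6 + (1/3)(214/3 + (1/3)p_{Vidio}) ⇒ (8/9)p_{Vidio} = 1631/18, so p_{Vidio} = 101.9375.
Then p_{Streamly} = 214/3 + (1/3)·101.9375 = 105.3125.

101.9375, 105.3125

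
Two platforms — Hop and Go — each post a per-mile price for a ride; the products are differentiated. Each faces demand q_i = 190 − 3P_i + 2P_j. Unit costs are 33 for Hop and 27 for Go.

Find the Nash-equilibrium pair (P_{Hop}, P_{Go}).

Hop's profit: π = (P_{Hop} − 33)(190 − 3P_{Hop} + 2P_{Go}).
∂π/∂P_{Hop} = 289 − 6P_{Hop} + 2P_{Go} = 0 ⇒ P_{Hop} = 289/6 + (1/3)P_{Go}.
Similarly P_{Go} = 271/6 + (1/3)P_{Hop}.
Substituting the second reaction function into the first: P_{Hop} = 289/6 + (1/3)(271/6 + (1/3)P_{Hop}), which gives (8/9)P_{Hop} = 569/9 ⇒ P_{Hop} = 71.125.
Then P_{Go} = 271/6 + (1/3)·71.125 = 68.875.

71.125, 68.875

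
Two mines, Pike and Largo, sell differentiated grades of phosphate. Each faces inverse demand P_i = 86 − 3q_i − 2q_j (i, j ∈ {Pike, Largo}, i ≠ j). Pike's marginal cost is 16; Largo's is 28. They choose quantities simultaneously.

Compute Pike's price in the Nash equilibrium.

Mine Pike's profit: π = q_{Pike}(86 − 3q_{Pike} − 2q_{Largo}) − 16q_{Pike}.
∂π/∂q_{Pike} = 70 − 6q_{Pike} − 2q_{Largo} = 0 ⇒ q_{Pike} = 35/3 − (1/3)q_{Largo}.
Similarly q_{Largo} = 29/3 − (1/3)q_{Pike}.
Plugging q_{Largo} into Pike's best response: q_{Pike} = 35/3 − (1/3)(29/3 − (1/3)q_{Pike}) ⇒ (8/9)q_{Pike} = 76/9, so q_{Pike} = 9.5.
Then q_{Largo} = 29/3 − (1/3)·9.5 = 6.5.
P_{Pike} = 86 − 3·9.5 − 2·6.5 = 44.5.

44.5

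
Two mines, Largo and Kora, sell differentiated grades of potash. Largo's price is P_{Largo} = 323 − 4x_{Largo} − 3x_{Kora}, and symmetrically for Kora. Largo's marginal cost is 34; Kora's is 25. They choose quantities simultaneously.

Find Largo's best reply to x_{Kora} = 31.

Mine Largo's profit: π = x_{Largo}(323 − 4x_{Largo} − 3x_{Kora}) − 34x_{Largo}.
∂π/∂x_{Largo} = 289 − 8x_{Largo} − 3x_{Kora} = 0 ⇒ x_{Largo} = 36.125 − 0.375x_{Kora}.
At x_{Kora} = 31: x_{Largo} = 36.125 − 0.375·31 = 24.5.

24.5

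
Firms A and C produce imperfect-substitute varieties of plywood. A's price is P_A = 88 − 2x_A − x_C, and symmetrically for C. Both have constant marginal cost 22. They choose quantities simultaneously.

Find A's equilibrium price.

48.4

Firm A's profit: π = x_A(88 − 2x_A − x_C) − 22x_A.
∂π/∂x_A = 66 − 4x_A − x_C = 0 ⇒ x_A = 16.5 − 0.25x_C.
The game is symmetric, so in equilibrium x_C = x_A: the reaction function gives 1.25x_A = 16.5, hence x_A = 13.2.
P_A = 88 − 2·13.2 − 13.2 = 48.4.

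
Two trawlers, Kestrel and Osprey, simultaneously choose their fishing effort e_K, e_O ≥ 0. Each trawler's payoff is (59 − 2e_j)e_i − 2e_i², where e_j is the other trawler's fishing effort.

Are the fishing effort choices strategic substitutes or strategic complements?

Kestrel's payoff is (59 − 2e_O)e_K − 2e_K².
∂π/∂e_K = 59 − 2e_O − 4e_K = 0, so e_K = 14.75 − 0.5e_O.
The best-response slope de_K/de_O = −0.5 < 0: the reaction function is downward-sloping, so the choices are strategic substitutes.

strategic substitutes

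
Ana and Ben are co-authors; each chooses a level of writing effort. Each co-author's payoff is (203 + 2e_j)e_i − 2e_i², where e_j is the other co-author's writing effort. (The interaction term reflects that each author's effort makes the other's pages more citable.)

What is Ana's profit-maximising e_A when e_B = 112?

Ana's payoff is (203 + 2e_B)e_A − 2e_A².
∂π/∂e_A = 203 + 2e_B − 4e_A = 0, so e_A = 50.75 + 0.5e_B.
At e_B = 112: e_A = 50.75 + 0.5·112 = 106.75.

106.75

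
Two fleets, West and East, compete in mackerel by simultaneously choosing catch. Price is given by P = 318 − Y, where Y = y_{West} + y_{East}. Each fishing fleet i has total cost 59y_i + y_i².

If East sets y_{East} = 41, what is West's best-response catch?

54.5

Fishing fleet West's profit: π = y_{West}(318 − (y_{West} + y_{East})) − 59y_{West} − y_{West}².
∂π/∂y_{West} = 259 − 4y_{West} − y_{East} = 0, so y_{West} = 64.75 − 0.25y_{East}.
At y_{East} = 41: y_{West} = 64.75 − 0.25·41 = 54.5.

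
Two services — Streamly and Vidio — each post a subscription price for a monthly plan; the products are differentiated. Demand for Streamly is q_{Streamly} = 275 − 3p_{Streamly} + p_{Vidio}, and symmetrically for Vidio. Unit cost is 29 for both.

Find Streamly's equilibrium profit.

5650.68

Streamly's profit: π = (p_{Streamly} − 29)(275 − 3p_{Streamly} + p_{Vidio}).
∂π/∂p_{Streamly} = 362 − 6p_{Streamly} + p_{Vidio} = 0 ⇒ p_{Streamly} = 181/3 + (1/6)p_{Vidio}.
By symmetry p_{Vidio} = p_{Streamly}; substituting into the reaction function, (5/6)p_{Streamly} = 181/3 and p_{Streamly} = 72.4.
q_{Streamly} = 275 − 3·72.4 + 72.4 = 130.2.
Profit = (72.4 − 29)·130.2 = 5650.68.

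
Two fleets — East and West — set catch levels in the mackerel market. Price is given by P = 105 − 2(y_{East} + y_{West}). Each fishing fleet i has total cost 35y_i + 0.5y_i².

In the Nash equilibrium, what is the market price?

65

Fishing fleet East's profit: π = y_{East}(105 − 2(y_{East} + y_{West})) − 35y_{East} − 0.5y_{East}².
∂π/∂y_{East} = 70 − 5y_{East} − 2y_{West} = 0, so y_{East} = 14 − 0.4y_{West}.
Setting y_{East} = y_{West} in the reaction function: y_{East} = 14 − 0.4y_{East}, so y_{East} = 14 / 1.4 = 10.
Equilibrium price: P = 105 − 2·20 = 65.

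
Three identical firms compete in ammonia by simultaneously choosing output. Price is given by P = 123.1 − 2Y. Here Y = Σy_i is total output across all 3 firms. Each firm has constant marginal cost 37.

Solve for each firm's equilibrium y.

A representative firm's profit is π_i = y_i(123.1 − 2Y) − 37y_i, with Y = y_i + Σ_{j≠i} y_j.
First-order condition: 86.1 − 4y_i − 2Σ_{j≠i} y_j = 0.
In a symmetric equilibrium every firm chooses the same y, so Σ_{j≠i} y_j = 2y. The condition becomes 86.1 − 8y = 0, giving y = 86.1/8 = 10.7625.

10.7625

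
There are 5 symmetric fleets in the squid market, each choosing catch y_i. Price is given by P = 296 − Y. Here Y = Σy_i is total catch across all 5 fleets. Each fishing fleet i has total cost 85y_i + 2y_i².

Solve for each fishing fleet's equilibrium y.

A representative fishing fleet's profit is π_i = y_i(296 − Y) − 85y_i − 2y_i², with Y = y_i + Σ_{j≠i} y_j.
First-order condition: 211 − 6y_i − Σ_{j≠i} y_j = 0.
Imposing symmetry (y_j = y for all j) turns Σ_{j≠i} y_j into 4y, so 211 = 10y and y = 21.1.

21.1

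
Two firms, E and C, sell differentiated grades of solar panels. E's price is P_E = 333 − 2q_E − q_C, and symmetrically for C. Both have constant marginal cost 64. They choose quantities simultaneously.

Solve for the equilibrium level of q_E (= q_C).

Firm E's profit: π = q_E(333 − 2q_E − q_C) − 64q_E.
∂π/∂q_E = 269 − 4q_E − q_C = 0 ⇒ q_E = 67.25 − 0.25q_C.
Setting q_E = q_C in the reaction function: q_E = 67.25 − 0.25q_E, so q_E = 67.25 / 1.25 = 53.8.

53.8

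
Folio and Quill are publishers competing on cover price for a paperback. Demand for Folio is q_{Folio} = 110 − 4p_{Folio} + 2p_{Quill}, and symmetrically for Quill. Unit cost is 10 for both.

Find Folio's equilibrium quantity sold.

Folio's profit: π = (p_{Folio} − 10)(110 − 4p_{Folio} + 2p_{Quill}).
∂π/∂p_{Folio} = 150 − 8p_{Folio} + 2p_{Quill} = 0 ⇒ p_{Folio} = 18.75 + 0.25p_{Quill}.
Setting p_{Folio} = p_{Quill} in the reaction function: p_{Folio} = 18.75 + 0.25p_{Folio}, so p_{Folio} = 18.75 / 0.75 = 25.
q_{Folio} = 110 − 4·25 + 2·25 = 60.

60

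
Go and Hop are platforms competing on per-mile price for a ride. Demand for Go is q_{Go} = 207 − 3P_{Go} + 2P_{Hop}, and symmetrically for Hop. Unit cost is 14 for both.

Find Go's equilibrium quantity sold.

Go's profit: π = (P_{Go} − 14)(207 − 3P_{Go} + 2P_{Hop}).
∂π/∂P_{Go} = 249 − 6P_{Go} + 2P_{Hop} = 0 ⇒ P_{Go} = 41.5 + (1/3)P_{Hop}.
The game is symmetric, so in equilibrium P_{Hop} = P_{Go}: the reaction function gives (2/3)P_{Go} = 41.5, hence P_{Go} = 62.25.
q_{Go} = 207 − 3·62.25 + 2·62.25 = 144.75.

144.75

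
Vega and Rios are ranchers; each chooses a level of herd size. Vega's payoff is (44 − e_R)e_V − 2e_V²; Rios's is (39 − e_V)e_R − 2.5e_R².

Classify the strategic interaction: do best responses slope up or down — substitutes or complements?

strategic substitutes

Expanding Vega's payoff: 44e_V − e_Re_V − 2e_V².
∂π/∂e_V = 44 − e_R − 4e_V = 0, so e_V = 11 − 0.25e_R.
The best-response slope de_V/de_R = −0.25 < 0: the reaction function is downward-sloping, so the choices are strategic substitutes.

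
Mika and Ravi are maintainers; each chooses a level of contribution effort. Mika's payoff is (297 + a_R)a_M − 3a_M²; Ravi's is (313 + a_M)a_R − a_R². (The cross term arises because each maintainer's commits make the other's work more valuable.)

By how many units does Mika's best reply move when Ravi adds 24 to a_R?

Expanding Mika's payoff: 297a_M + a_Ra_M − 3a_M².
∂π/∂a_M = 297 + a_R − 6a_M = 0, so a_M = 49.5 + (1/6)a_R.
The reaction-function slope is 1/6, so a 24-unit rise in a_R moves a_M by 1/6 × 24 = 4. Mika's best response rises — the actions are strategic complements.

4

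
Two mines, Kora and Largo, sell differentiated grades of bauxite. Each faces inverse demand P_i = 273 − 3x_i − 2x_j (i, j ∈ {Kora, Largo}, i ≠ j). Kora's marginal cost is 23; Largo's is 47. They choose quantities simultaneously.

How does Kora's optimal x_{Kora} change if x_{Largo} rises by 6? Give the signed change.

Mine Kora's profit: π = x_{Kora}(273 − 3x_{Kora} − 2x_{Largo}) − 23x_{Kora}.
∂π/∂x_{Kora} = 250 − 6x_{Kora} − 2x_{Largo} = 0 ⇒ x_{Kora} = 125/3 − (1/3)x_{Largo}.
The reaction-function slope is −1/3, so a 6-unit rise in x_{Largo} moves x_{Kora} by −1/3 × 6 = −2. Kora's best response falls — the actions are strategic substitutes.

-2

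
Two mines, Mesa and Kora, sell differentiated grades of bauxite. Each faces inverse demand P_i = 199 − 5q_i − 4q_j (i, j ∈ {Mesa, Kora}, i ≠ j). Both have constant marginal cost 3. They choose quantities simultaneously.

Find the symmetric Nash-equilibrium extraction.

14

Mine Mesa's profit: π = q_{Mesa}(199 − 5q_{Mesa} − 4q_{Kora}) − 3q_{Mesa}.
∂π/∂q_{Mesa} = 196 − 10q_{Mesa} − 4q_{Kora} = 0 ⇒ q_{Mesa} = 19.6 − 0.4q_{Kora}.
By symmetry q_{Kora} = q_{Mesa}; substituting into the reaction function, 1.4q_{Mesa} = 19.6 and q_{Mesa} = 14.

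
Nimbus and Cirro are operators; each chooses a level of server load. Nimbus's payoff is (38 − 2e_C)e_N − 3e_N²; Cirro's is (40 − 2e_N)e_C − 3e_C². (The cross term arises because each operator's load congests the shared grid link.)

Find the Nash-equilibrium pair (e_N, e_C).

Expanding Nimbus's payoff: 38e_N − 2e_Ce_N − 3e_N².
∂π/∂e_N = 38 − 2e_C − 6e_N = 0, so e_N = 19/3 − (1/3)e_C.
Likewise for Cirro: e_C = 20/3 − (1/3)e_N.
Solving the two reaction functions simultaneously: (1 − (−1/3)(−1/3))e_N = 19/3 − (1/3)·(20/3), so (8/9)e_N = 37/9 and e_N = 4.625.
Then e_C = 20/3 − (1/3)·4.625 = 5.125.

4.625, 5.125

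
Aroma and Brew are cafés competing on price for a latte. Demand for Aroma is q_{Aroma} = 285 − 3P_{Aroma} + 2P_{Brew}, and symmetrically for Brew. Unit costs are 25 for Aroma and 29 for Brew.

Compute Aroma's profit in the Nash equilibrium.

12969.1875

Aroma's profit: π = (P_{Aroma} − 25)(285 − 3P_{Aroma} + 2P_{Brew}).
∂π/∂P_{Aroma} = 360 − 6P_{Aroma} + 2P_{Brew} = 0 ⇒ P_{Aroma} = 60 + (1/3)P_{Brew}.
Similarly P_{Brew} = 62 + (1/3)P_{Aroma}.
Solving the two reaction functions simultaneously: (1 − (1/3)(1/3))P_{Aroma} = 60 + (1/3)·62, so (8/9)P_{Aroma} = 242/3 and P_{Aroma} = 90.75.
Then P_{Brew} = 62 + (1/3)·90.75 = 92.25.
q_{Aroma} = 285 − 3·90.75 + 2·92.25 = 197.25.
Profit = (90.75 − 25)·197.25 = 12969.1875.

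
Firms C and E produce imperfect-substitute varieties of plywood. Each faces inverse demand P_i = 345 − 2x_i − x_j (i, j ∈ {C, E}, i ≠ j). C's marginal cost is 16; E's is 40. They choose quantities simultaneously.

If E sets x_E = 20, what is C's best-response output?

Firm C's profit: π = x_C(345 − 2x_C − x_E) − 16x_C.
∂π/∂x_C = 329 − 4x_C − x_E = 0 ⇒ x_C = 82.25 − 0.25x_E.
At x_E = 20: x_C = 82.25 − 0.25·20 = 77.25.

77.25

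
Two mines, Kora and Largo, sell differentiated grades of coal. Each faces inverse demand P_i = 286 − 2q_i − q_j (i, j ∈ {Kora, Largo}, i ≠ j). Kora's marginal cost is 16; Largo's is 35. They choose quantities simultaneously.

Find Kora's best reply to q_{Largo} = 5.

Mine Kora's profit: π = q_{Kora}(286 − 2q_{Kora} − q_{Largo}) − 16q_{Kora}.
∂π/∂q_{Kora} = 270 − 4q_{Kora} − q_{Largo} = 0 ⇒ q_{Kora} = 67.5 − 0.25q_{Largo}.
At q_{Largo} = 5: q_{Kora} = 67.5 − 0.25·5 = 66.25.

66.25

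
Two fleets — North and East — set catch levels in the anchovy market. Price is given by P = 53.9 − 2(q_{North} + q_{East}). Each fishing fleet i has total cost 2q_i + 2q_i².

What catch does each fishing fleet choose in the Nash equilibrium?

5.19

Fishing fleet North's profit: π = q_{North}(53.9 − 2(q_{North} + q_{East})) − 2q_{North} − 2q_{North}².
∂π/∂q_{North} = 51.9 − 8q_{North} − 2q_{East} = 0, so q_{North} = 6.4875 − 0.25q_{East}.
Setting q_{North} = q_{East} in the reaction function: q_{North} = 6.4875 − 0.25q_{North}, so q_{North} = 6.4875 / 1.25 = 5.19.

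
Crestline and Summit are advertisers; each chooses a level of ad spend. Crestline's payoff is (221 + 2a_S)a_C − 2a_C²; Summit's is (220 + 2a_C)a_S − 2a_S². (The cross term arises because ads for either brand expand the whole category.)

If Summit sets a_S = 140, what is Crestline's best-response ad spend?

Expanding Crestline's payoff: 221a_C + 2a_Sa_C − 2a_C².
∂π/∂a_C = 221 + 2a_S − 4a_C = 0, so a_C = 55.25 + 0.5a_S.
At a_S = 140: a_C = 55.25 + 0.5·140 = 125.25.

125.25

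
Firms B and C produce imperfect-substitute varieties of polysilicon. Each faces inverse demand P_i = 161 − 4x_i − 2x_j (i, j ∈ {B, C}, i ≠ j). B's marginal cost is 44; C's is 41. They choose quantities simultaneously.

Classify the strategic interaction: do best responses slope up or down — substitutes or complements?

strategic substitutes

Firm B's profit: π = x_B(161 − 4x_B − 2x_C) − 44x_B.
∂π/∂x_B = 117 − 8x_B − 2x_C = 0 ⇒ x_B = 14.625 − 0.25x_C.
The best-response slope dx_B/dx_C = −0.25 < 0: the reaction function is downward-sloping, so the choices are strategic substitutes.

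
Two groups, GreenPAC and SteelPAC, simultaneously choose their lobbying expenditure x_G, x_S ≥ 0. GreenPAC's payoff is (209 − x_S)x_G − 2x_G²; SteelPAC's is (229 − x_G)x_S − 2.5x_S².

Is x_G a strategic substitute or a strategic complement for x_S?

strategic substitutes

Expanding GreenPAC's payoff: 209x_G − x_Sx_G − 2x_G².
∂π/∂x_G = 209 − x_S − 4x_G = 0, so x_G = 52.25 − 0.25x_S.
The best-response slope dx_G/dx_S = −0.25 < 0: the reaction function is downward-sloping, so the choices are strategic substitutes.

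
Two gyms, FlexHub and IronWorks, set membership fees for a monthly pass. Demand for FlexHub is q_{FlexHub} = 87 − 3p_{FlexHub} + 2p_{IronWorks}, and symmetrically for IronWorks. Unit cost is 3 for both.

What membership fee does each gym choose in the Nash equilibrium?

24

FlexHub's profit: π = (p_{FlexHub} − 3)(87 − 3p_{FlexHub} + 2p_{IronWorks}).
∂π/∂p_{FlexHub} = 96 − 6p_{FlexHub} + 2p_{IronWorks} = 0 ⇒ p_{FlexHub} = 16 + (1/3)p_{IronWorks}.
By symmetry p_{IronWorks} = p_{FlexHub}; substituting into the reaction function, (2/3)p_{FlexHub} = 16 and p_{FlexHub} = 24.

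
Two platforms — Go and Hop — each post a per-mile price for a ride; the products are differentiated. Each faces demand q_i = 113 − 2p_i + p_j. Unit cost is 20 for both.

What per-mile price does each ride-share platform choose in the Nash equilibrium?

51

Go's profit: π = (p_{Go} − 20)(113 − 2p_{Go} + p_{Hop}).
∂π/∂p_{Go} = 153 − 4p_{Go} + p_{Hop} = 0 ⇒ p_{Go} = 38.25 + 0.25p_{Hop}.
By symmetry p_{Hop} = p_{Go}; substituting into the reaction function, 0.75p_{Go} = 38.25 and p_{Go} = 51.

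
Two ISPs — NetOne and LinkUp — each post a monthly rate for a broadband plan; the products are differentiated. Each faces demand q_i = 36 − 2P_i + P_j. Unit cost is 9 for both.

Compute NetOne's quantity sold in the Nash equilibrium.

NetOne's profit: π = (P_{NetOne} − 9)(36 − 2P_{NetOne} + P_{LinkUp}).
∂π/∂P_{NetOne} = 54 − 4P_{NetOne} + P_{LinkUp} = 0 ⇒ P_{NetOne} = 13.5 + 0.25P_{LinkUp}.
Setting P_{NetOne} = P_{LinkUp} in the reaction function: P_{NetOne} = 13.5 + 0.25P_{NetOne}, so P_{NetOne} = 13.5 / 0.75 = 18.
q_{NetOne} = 36 − 2·18 + 18 = 18.

18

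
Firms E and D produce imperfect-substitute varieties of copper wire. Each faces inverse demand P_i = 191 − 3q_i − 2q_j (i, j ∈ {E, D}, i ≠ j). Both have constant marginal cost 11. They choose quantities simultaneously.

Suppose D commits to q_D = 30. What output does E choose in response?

20

Firm E's profit: π = q_E(191 − 3q_E − 2q_D) − 11q_E.
∂π/∂q_E = 180 − 6q_E − 2q_D = 0 ⇒ q_E = 30 − (1/3)q_D.
At q_D = 30: q_E = 30 − (1/3)·30 = 20.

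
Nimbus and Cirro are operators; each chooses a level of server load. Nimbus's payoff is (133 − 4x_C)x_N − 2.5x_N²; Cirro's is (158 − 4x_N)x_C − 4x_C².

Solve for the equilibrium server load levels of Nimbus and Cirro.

18, 10.75

Expanding Nimbus's payoff: 133x_N − 4x_Cx_N − 2.5x_N².
∂π/∂x_N = 133 − 4x_C − 5x_N = 0, so x_N = 26.6 − 0.8x_C.
Likewise for Cirro: x_C = 19.75 − 0.5x_N.
Plugging x_C into Nimbus's best response: x_N = 26.6 − 0.8(19.75 − 0.5x_N) ⇒ 0.6x_N = 10.8, so x_N = 18.
Then x_C = 19.75 − 0.5·18 = 10.75.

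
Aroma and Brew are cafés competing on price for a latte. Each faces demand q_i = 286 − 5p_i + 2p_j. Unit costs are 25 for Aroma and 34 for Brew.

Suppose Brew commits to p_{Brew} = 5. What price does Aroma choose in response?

42.1

Aroma's profit: π = (p_{Aroma} − 25)(286 − 5p_{Aroma} + 2p_{Brew}).
∂π/∂p_{Aroma} = 411 − 10p_{Aroma} + 2p_{Brew} = 0 ⇒ p_{Aroma} = 41.1 + 0.2p_{Brew}.
At p_{Brew} = 5: p_{Aroma} = 41.1 + 0.2·5 = 42.1.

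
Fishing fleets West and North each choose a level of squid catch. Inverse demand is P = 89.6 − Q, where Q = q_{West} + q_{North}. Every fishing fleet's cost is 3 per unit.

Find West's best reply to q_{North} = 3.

Fishing fleet West's profit: π = q_{West}(89.6 − (q_{West} + q_{North})) − 3q_{West}.
∂π/∂q_{West} = 86.6 − 2q_{West} − q_{North} = 0, so q_{West} = 43.3 − 0.5q_{North}.
At q_{North} = 3: q_{West} = 43.3 − 0.5·3 = 41.8.

41.8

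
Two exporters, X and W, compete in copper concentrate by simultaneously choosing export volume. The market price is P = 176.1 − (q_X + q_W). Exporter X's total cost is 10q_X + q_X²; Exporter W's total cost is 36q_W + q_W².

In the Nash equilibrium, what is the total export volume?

Exporter X's profit: π = q_X(176.1 − (q_X + q_W)) − 10q_X − q_X².
∂π/∂q_X = 166.1 − 4q_X − q_W = 0, so q_X = 41.525 − 0.25q_W.
By the same steps for W: q_W = 35.025 − 0.25q_X.
Substituting the second reaction function into the first: q_X = 41.525 − 0.25(35.025 − 0.25q_X), which gives 0.9375q_X = 5243/160 ⇒ q_X = 5243/150.
Then q_W = 35.025 − 0.25·(5243/150) = 3943/150.
Total export volume: 5243/150 + 3943/150 = 61.24.

61.24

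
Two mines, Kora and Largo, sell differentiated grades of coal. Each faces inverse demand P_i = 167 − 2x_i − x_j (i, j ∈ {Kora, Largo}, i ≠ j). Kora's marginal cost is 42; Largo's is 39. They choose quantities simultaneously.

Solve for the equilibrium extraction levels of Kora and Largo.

Mine Kora's profit: π = x_{Kora}(167 − 2x_{Kora} − x_{Largo}) − 42x_{Kora}.
∂π/∂x_{Kora} = 125 − 4x_{Kora} − x_{Largo} = 0 ⇒ x_{Kora} = 31.25 − 0.25x_{Largo}.
Similarly x_{Largo} = 32 − 0.25x_{Kora}.
Substituting the second reaction function into the first: x_{Kora} = 31.25 − 0.25(32 − 0.25x_{Kora}), which gives 0.9375x_{Kora} = 23.25 ⇒ x_{Kora} = 24.8.
Then x_{Largo} = 32 − 0.25·24.8 = 25.8.

24.8, 25.8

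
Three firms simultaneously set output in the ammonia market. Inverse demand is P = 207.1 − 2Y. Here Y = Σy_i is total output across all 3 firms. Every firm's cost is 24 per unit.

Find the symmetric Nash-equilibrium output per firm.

22.8875

A representative firm's profit is π_i = y_i(207.1 − 2Y) − 24y_i, with Y = y_i + Σ_{j≠i} y_j.
First-order condition: 183.1 − 4y_i − 2Σ_{j≠i} y_j = 0.
Imposing symmetry (y_j = y for all j) turns Σ_{j≠i} y_j into 2y, so 183.1 = 8y and y = 22.8875.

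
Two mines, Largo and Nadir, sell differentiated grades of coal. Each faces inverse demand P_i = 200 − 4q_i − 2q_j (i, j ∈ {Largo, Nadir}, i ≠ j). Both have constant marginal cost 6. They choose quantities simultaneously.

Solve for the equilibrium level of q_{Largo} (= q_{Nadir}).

Mine Largo's profit: π = q_{Largo}(200 − 4q_{Largo} − 2q_{Nadir}) − 6q_{Largo}.
∂π/∂q_{Largo} = 194 − 8q_{Largo} − 2q_{Nadir} = 0 ⇒ q_{Largo} = 24.25 − 0.25q_{Nadir}.
Setting q_{Largo} = q_{Nadir} in the reaction function: q_{Largo} = 24.25 − 0.25q_{Largo}, so q_{Largo} = 24.25 / 1.25 = 19.4.

19.4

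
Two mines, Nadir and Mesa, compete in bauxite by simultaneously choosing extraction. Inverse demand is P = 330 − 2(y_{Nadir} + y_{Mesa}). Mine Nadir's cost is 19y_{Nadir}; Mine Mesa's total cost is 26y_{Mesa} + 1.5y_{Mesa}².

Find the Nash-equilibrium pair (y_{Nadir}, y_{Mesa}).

65.375, 24.75

Mine Nadir's profit: π = y_{Nadir}(330 − 2(y_{Nadir} + y_{Mesa})) − 19y_{Nadir}.
∂π/∂y_{Nadir} = 311 − 4y_{Nadir} − 2y_{Mesa} = 0, so y_{Nadir} = 77.75 − 0.5y_{Mesa}.
For Mesa: ∂π/∂y_{Mesa} = 304 − 7y_{Mesa} − 2y_{Nadir} = 0 ⇒ y_{Mesa} = 304/7 − (2/7)y_{Nadir}.
Solving the two reaction functions simultaneously: (1 − (−0.5)(−2/7))y_{Nadir} = 77.75 − 0.5·(304/7), so (6/7)y_{Nadir} = 1569/28 and y_{Nadir} = 65.375.
Then y_{Mesa} = 304/7 − (2/7)·65.375 = 24.75.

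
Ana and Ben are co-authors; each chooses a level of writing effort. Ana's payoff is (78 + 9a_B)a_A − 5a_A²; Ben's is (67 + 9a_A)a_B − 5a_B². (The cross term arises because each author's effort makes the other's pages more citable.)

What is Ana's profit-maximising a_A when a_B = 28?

Expanding Ana's payoff: 78a_A + 9a_Ba_A − 5a_A².
∂π/∂a_A = 78 + 9a_B − 10a_A = 0, so a_A = 7.8 + 0.9a_B.
At a_B = 28: a_A = 7.8 + 0.9·28 = 33.

33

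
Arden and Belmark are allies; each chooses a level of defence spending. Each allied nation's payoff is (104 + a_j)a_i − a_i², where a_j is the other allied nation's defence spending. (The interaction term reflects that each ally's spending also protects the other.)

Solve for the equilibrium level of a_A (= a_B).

Arden's payoff is (104 + a_B)a_A − a_A².
∂π/∂a_A = 104 + a_B − 2a_A = 0, so a_A = 52 + 0.5a_B.
Setting a_A = a_B in the reaction function: a_A = 52 + 0.5a_A, so a_A = 52 / 0.5 = 104.

104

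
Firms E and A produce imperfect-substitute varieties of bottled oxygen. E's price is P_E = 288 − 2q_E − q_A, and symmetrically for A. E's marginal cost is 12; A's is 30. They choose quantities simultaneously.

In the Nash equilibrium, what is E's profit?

6361.92

Firm E's profit: π = q_E(288 − 2q_E − q_A) − 12q_E.
∂π/∂q_E = 276 − 4q_E − q_A = 0 ⇒ q_E = 69 − 0.25q_A.
Similarly q_A = 64.5 − 0.25q_E.
Solving the two reaction functions simultaneously: (1 − (−0.25)(−0.25))q_E = 69 − 0.25·64.5, so 0.9375q_E = 52.875 and q_E = 56.4.
Then q_A = 64.5 − 0.25·56.4 = 50.4.
P_E = 288 − 2·56.4 − 50.4 = 124.8.
Profit = (124.8 − 12)·56.4 = 6361.92.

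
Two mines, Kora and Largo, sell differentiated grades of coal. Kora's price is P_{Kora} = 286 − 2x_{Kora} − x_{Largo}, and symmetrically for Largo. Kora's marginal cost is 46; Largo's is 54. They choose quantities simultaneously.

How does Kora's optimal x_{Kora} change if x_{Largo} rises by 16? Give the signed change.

Mine Kora's profit: π = x_{Kora}(286 − 2x_{Kora} − x_{Largo}) − 46x_{Kora}.
∂π/∂x_{Kora} = 240 − 4x_{Kora} − x_{Largo} = 0 ⇒ x_{Kora} = 60 − 0.25x_{Largo}.
The reaction-function slope is −0.25, so a 16-unit rise in x_{Largo} moves x_{Kora} by −0.25 × 16 = −4. Kora's best response falls — the actions are strategic substitutes.

-4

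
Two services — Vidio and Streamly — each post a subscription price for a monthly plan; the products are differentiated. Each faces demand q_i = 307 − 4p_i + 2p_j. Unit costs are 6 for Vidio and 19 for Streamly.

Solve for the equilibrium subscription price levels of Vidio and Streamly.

Vidio's profit: π = (p_{Vidio} − 6)(307 − 4p_{Vidio} + 2p_{Streamly}).
∂π/∂p_{Vidio} = 331 − 8p_{Vidio} + 2p_{Streamly} = 0 ⇒ p_{Vidio} = 41.375 + 0.25p_{Streamly}.
Similarly p_{Streamly} = 47.875 + 0.25p_{Vidio}.
Substituting the second reaction function into the first: p_{Vidio} = 41.375 + 0.25(47.875 + 0.25p_{Vidio}), which gives 0.9375p_{Vidio} = 1707/32 ⇒ p_{Vidio} = 56.9.
Then p_{Streamly} = 47.875 + 0.25·56.9 = 62.1.

56.9, 62.1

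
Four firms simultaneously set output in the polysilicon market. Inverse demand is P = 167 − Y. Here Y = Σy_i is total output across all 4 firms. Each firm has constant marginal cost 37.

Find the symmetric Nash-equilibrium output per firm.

26

A representative firm's profit is π_i = y_i(167 − Y) − 37y_i, with Y = y_i + Σ_{j≠i} y_j.
First-order condition: 130 − 2y_i − Σ_{j≠i} y_j = 0.
With identical firms, set every y_j = y: then 130 − 2y − 3y = 0, i.e. y = 130/5 = 26.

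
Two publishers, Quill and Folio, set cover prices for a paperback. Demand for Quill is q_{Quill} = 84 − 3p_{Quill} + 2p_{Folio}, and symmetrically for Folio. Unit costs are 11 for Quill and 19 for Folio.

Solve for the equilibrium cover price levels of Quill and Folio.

Quill's profit: π = (p_{Quill} − 11)(84 − 3p_{Quill} + 2p_{Folio}).
∂π/∂p_{Quill} = 117 − 6p_{Quill} + 2p_{Folio} = 0 ⇒ p_{Quill} = 19.5 + (1/3)p_{Folio}.
Similarly p_{Folio} = 23.5 + (1/3)p_{Quill}.
Solving the two reaction functions simultaneously: (1 − (1/3)(1/3))p_{Quill} = 19.5 + (1/3)·23.5, so (8/9)p_{Quill} = 82/3 and p_{Quill} = 30.75.
Then p_{Folio} = 23.5 + (1/3)·30.75 = 33.75.

30.75, 33.75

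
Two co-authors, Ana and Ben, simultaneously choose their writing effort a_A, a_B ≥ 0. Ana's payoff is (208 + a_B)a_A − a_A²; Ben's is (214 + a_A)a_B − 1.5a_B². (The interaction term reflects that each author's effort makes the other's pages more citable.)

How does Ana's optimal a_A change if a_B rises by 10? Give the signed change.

5

Expanding Ana's payoff: 208a_A + a_Ba_A − a_A².
∂π/∂a_A = 208 + a_B − 2a_A = 0, so a_A = 104 + 0.5a_B.
The reaction-function slope is 0.5, so a 10-unit rise in a_B moves a_A by 0.5 × 10 = 5. Ana's best response rises — the actions are strategic complements.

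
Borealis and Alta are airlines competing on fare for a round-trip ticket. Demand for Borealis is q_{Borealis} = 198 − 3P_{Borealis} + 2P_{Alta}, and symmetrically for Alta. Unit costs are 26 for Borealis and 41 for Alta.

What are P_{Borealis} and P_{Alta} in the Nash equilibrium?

Borealis's profit: π = (P_{Borealis} − 26)(198 − 3P_{Borealis} + 2P_{Alta}).
∂π/∂P_{Borealis} = 276 − 6P_{Borealis} + 2P_{Alta} = 0 ⇒ P_{Borealis} = 46 + (1/3)P_{Alta}.
Similarly P_{Alta} = 53.5 + (1/3)P_{Borealis}.
Solving the two reaction functions simultaneously: (1 − (1/3)(1/3))P_{Borealis} = 46 + (1/3)·53.5, so (8/9)P_{Borealis} = 383/6 and P_{Borealis} = 71.8125.
Then P_{Alta} = 53.5 + (1/3)·71.8125 = 77.4375.

71.8125, 77.4375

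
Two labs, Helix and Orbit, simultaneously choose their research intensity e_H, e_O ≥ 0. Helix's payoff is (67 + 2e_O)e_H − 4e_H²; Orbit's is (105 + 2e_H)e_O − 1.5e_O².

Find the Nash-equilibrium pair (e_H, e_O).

20.55, 48.7

Expanding Helix's payoff: 67e_H + 2e_Oe_H − 4e_H².
∂π/∂e_H = 67 + 2e_O − 8e_H = 0, so e_H = 8.375 + 0.25e_O.
Likewise for Orbit: e_O = 35 + (2/3)e_H.
Substituting the second reaction function into the first: e_H = 8.375 + 0.25(35 + (2/3)e_H), which gives (5/6)e_H = 17.125 ⇒ e_H = 20.55.
Then e_O = 35 + (2/3)·20.55 = 48.7.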